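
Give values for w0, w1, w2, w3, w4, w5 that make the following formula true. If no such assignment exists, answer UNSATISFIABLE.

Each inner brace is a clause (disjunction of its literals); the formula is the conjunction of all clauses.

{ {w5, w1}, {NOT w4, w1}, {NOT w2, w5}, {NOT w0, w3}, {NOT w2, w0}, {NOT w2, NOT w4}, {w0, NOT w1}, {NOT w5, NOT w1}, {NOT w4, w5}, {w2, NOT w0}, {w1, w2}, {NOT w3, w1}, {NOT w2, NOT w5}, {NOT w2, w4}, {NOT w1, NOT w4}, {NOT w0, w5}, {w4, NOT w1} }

UNSATISFIABLE

Branch on w5: set w5 = true.
Unit clause (NOT w1) forces w1 = false.
Unit clause (NOT w4) forces w4 = false.
Unit clause (w2) forces w2 = true.
But (NOT w2) is also a unit clause — contradiction.
So w5 must be the other value — set w5 = false.
Unit clause (w1) forces w1 = true.
Unit clause (NOT w2) forces w2 = false.
Unit clause (w0) forces w0 = true.
But (NOT w0) is also a unit clause — contradiction.
Both values of w5 lead to a conflict.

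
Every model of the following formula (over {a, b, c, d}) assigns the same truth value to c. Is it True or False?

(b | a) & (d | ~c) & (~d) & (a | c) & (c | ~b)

Suppose c = 1.
(d) alone gives d = 1.
But (~d) is also a unit clause — contradiction.
So every satisfying assignment has c = False.

False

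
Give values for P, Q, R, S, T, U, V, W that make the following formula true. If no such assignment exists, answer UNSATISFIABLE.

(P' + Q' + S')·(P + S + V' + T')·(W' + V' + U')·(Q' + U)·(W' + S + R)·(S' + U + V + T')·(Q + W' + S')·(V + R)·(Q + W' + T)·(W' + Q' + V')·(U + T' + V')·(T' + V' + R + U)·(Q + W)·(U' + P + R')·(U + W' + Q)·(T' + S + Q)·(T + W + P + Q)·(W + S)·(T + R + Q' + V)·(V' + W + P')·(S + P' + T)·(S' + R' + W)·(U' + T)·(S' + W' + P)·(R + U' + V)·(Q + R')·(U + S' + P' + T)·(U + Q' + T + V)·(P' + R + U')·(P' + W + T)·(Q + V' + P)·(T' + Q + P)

P: 1, Q: 1, R: 1, S: 0, T: 1, U: 1, V: 0, W: 1

Suppose Q = 1.
From the singleton clause (U), U = 1.
From the singleton clause (T), T = 1.
Suppose P = 1.
From the singleton clause (S'), S = 0.
From the singleton clause (W), W = 1.
From the singleton clause (V'), V = 0.
From the singleton clause (R), R = 1.
All clauses are satisfied.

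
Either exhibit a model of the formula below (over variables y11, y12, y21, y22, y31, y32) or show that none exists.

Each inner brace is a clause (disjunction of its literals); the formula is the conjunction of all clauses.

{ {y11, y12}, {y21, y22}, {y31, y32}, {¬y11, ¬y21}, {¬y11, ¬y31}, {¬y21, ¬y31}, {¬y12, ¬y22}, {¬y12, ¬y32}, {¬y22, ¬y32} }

Suppose y11 = True.
(¬y21) alone gives y21 = False.
(y22) alone gives y22 = True.
(¬y31) alone gives y31 = False.
(y32) alone gives y32 = True.
That conflicts with the unit clause (¬y32).
Undo y11 and try y11 = False.
(y12) alone gives y12 = True.
(¬y22) alone gives y22 = False.
(y21) alone gives y21 = True.
(¬y31) alone gives y31 = False.
(y32) alone gives y32 = True.
That conflicts with the unit clause (¬y32).
Either choice for y11 ends in contradiction.

UNSATISFIABLE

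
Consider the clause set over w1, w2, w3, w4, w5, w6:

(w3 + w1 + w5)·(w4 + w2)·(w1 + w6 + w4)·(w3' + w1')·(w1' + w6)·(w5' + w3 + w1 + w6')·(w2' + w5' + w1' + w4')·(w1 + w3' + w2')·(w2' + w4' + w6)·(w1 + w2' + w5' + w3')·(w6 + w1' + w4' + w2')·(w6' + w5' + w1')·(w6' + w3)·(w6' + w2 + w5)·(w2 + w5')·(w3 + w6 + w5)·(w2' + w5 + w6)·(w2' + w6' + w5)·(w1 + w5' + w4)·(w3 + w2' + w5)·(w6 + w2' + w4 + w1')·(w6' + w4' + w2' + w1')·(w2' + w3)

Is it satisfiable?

Yes, satisfiable

Suppose w4 = 1.
Suppose w3 = 1.
Unit clause (w1') forces w1 = 0.
Unit clause (w2') forces w2 = 0.
Unit clause (w5') forces w5 = 0.
Unit clause (w6') forces w6 = 0.
Every clause now holds.
A satisfying assignment: w1: 0, w2: 0, w3: 1, w4: 1, w5: 0, w6: 0.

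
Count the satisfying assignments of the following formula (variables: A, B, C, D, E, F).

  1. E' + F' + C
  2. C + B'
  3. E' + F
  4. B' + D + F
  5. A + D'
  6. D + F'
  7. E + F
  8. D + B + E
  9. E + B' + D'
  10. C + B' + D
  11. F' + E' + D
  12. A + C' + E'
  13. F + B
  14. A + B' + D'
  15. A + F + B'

4

There are 2^6 = 64 truth assignments over (A, B, C, D, E, F).
Split on F. With F = 1, the clauses containing F are satisfied and F' drops from the rest; 4 of the 2^5 = 32 assignments to the other variables satisfy what remains.
With F = 0, by the same count on the reduced clause set, 0 assignments work.
(One model: A=T, B=F, C=F, D=T, E=F, F=T.)
Total: 4 + 0 = 4.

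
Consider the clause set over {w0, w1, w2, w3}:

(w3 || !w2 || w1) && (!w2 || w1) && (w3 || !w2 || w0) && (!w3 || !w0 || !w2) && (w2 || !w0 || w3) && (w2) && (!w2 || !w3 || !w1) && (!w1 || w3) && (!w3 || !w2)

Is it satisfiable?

No

Unit clause (w2) forces w2 = true.
Unit clause (w1) forces w1 = true.
Unit clause (!w3) forces w3 = false.
But (w3) is also a unit clause — contradiction.
No assignment satisfies every clause.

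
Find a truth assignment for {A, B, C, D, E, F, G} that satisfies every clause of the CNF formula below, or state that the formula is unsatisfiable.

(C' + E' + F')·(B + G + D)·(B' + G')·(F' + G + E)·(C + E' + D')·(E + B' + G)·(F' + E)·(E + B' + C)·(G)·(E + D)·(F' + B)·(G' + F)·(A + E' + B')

UNSATISFIABLE

From the singleton clause (G), G = 1.
From the singleton clause (B'), B = 0.
From the singleton clause (F'), F = 0.
Now (F) is unsatisfied and unit — conflict.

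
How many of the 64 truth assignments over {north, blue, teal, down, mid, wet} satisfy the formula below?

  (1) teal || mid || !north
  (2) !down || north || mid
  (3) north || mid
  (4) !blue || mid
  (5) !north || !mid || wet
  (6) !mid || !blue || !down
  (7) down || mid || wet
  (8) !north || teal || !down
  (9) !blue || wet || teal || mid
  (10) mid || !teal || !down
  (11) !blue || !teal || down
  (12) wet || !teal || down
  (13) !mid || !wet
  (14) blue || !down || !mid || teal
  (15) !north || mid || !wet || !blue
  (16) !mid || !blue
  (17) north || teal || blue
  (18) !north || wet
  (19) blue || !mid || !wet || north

2

There are 2^6 = 64 truth assignments over (north, blue, teal, down, mid, wet).
Split on north. With north = true, the clauses containing north are satisfied and !north drops from the rest; 1 of the 2^5 = 32 assignments to the other variables satisfy what remains.
With north = false, by the same count on the reduced clause set, 1 assignment works.
Total: 1 + 1 = 2.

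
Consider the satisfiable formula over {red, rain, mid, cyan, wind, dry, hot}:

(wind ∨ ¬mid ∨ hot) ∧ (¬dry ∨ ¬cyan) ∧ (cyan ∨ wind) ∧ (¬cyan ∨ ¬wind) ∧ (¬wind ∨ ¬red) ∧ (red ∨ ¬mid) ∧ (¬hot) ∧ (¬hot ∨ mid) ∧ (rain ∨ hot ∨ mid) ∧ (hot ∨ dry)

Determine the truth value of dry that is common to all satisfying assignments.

True

Suppose dry = False.
(¬hot) alone gives hot = False.
But (hot) is also a unit clause — contradiction.
So every satisfying assignment has dry = True.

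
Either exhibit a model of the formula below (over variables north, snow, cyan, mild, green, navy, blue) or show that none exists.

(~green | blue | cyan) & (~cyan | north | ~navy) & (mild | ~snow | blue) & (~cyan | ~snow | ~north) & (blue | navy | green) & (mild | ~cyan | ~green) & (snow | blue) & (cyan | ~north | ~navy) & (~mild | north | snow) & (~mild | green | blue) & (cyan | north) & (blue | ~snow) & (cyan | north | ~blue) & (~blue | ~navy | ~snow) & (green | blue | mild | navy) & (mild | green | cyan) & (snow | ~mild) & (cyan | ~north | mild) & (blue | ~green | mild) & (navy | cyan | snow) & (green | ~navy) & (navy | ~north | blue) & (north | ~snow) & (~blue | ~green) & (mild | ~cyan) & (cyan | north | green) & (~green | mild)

north ↦ 1,  snow ↦ 1,  cyan ↦ 0,  mild ↦ 1,  green ↦ 0,  navy ↦ 0,  blue ↦ 1

Suppose snow = 1.
The clause (blue) is unit, so blue = 1.
The clause (~navy) is unit, so navy = 0.
The clause (north) is unit, so north = 1.
The clause (~cyan) is unit, so cyan = 0.
The clause (mild) is unit, so mild = 1.
The clause (~green) is unit, so green = 0.
This assignment satisfies each clause.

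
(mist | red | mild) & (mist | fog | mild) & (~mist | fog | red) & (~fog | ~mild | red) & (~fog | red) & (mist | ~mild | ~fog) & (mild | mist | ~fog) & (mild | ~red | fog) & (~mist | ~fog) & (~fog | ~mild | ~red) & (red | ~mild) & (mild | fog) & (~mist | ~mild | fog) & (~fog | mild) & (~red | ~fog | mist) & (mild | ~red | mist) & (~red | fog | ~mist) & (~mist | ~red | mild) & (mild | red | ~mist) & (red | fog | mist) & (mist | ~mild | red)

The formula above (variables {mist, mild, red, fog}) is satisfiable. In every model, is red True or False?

Suppose red = 0.
(~fog) alone gives fog = 0.
(~mist) alone gives mist = 0.
But (mist) is also a unit clause — contradiction.
So every satisfying assignment has red = True.

True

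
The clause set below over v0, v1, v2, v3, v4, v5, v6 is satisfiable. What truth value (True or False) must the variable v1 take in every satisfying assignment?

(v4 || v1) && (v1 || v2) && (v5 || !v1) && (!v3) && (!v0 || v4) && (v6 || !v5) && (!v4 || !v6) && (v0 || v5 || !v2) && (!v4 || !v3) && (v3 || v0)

False

Suppose v1 = true.
From the singleton clause (v5), v5 = true.
From the singleton clause (!v3), v3 = false.
From the singleton clause (v6), v6 = true.
From the singleton clause (!v4), v4 = false.
From the singleton clause (!v0), v0 = false.
But (v0) is also a unit clause — contradiction.
So every satisfying assignment has v1 = False.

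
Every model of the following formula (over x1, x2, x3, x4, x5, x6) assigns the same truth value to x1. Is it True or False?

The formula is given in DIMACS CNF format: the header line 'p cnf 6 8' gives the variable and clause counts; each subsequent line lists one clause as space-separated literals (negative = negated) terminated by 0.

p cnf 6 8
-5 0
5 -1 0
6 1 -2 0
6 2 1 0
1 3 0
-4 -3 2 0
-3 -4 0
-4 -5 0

Suppose x1 = True.
The clause (¬x5) is unit, so x5 = False.
That conflicts with the unit clause (x5).
So every satisfying assignment has x1 = False.

False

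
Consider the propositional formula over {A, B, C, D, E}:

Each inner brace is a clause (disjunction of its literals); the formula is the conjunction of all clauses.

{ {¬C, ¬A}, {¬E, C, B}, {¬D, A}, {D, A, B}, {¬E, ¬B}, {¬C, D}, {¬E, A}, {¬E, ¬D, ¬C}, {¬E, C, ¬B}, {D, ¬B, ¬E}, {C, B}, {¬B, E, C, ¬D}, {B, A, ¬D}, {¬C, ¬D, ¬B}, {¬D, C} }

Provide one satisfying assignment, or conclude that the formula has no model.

Branch on C: set C = False.
The clause (B) is unit, so B = True.
The clause (¬E) is unit, so E = False.
The clause (¬D) is unit, so D = False.
Every clause is now satisfied; A is unconstrained.

A ↦ True, B ↦ True, C ↦ False, D ↦ False, E ↦ False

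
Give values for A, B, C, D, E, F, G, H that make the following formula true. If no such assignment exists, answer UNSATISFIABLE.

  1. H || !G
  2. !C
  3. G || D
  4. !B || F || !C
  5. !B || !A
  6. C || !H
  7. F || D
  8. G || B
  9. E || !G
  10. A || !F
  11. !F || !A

Unit clause (!C) forces C = false.
Unit clause (!H) forces H = false.
Unit clause (!G) forces G = false.
Unit clause (D) forces D = true.
Unit clause (B) forces B = true.
Unit clause (!A) forces A = false.
Unit clause (!F) forces F = false.
All clauses hold; E can take either value.

A ↦ false,  B ↦ true,  C ↦ false,  D ↦ true,  E ↦ false,  F ↦ false,  G ↦ false,  H ↦ false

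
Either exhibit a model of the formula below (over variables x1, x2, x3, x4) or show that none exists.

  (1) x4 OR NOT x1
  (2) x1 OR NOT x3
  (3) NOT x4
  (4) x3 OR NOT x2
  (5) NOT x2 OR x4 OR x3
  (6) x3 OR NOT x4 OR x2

x1 ↦ false,  x2 ↦ false,  x3 ↦ false,  x4 ↦ false

The clause (NOT x4) is unit, so x4 = false.
The clause (NOT x1) is unit, so x1 = false.
The clause (NOT x3) is unit, so x3 = false.
The clause (NOT x2) is unit, so x2 = false.
All clauses are satisfied.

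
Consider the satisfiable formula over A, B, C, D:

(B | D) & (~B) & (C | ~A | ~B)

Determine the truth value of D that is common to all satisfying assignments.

Suppose D = 0.
The clause (B) is unit, so B = 1.
But (~B) is also a unit clause — contradiction.
So every satisfying assignment has D = True.

True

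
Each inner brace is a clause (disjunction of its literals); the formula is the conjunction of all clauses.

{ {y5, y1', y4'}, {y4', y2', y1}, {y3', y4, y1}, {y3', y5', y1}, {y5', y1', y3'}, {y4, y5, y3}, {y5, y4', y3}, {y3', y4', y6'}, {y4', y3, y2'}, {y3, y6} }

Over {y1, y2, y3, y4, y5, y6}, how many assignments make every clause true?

There are 2^6 = 64 truth assignments over (y1, y2, y3, y4, y5, y6).
Split on y6. With y6 = 1, the clauses containing y6 are satisfied and y6' drops from the rest; 8 of the 2^5 = 32 assignments to the other variables satisfy what remains.
With y6 = 0, by the same count on the reduced clause set, 3 assignments work.
(One model: y1=F, y2=F, y3=F, y4=F, y5=T, y6=T.)
Total: 8 + 3 = 11.

11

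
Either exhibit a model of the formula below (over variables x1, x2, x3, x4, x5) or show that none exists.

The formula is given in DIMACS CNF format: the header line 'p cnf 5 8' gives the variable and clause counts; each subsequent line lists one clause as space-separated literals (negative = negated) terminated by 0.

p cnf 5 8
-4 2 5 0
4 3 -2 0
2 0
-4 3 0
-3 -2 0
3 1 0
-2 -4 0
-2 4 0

UNSATISFIABLE

From the singleton clause (x2), x2 = True.
From the singleton clause (¬x3), x3 = False.
From the singleton clause (x4), x4 = True.
That conflicts with the unit clause (¬x4).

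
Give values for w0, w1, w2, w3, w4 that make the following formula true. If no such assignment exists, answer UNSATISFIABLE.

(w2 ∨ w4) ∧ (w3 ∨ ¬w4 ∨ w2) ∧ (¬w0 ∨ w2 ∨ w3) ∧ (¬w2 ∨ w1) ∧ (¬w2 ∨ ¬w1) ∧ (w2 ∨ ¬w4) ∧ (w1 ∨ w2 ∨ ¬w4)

UNSATISFIABLE

Branch on w2: set w2 = True.
From the singleton clause (w1), w1 = True.
Now (¬w1) is unsatisfied and unit — conflict.
Undo w2 and try w2 = False.
From the singleton clause (w4), w4 = True.
Now (¬w4) is unsatisfied and unit — conflict.
Neither w2 = True nor w2 = False works.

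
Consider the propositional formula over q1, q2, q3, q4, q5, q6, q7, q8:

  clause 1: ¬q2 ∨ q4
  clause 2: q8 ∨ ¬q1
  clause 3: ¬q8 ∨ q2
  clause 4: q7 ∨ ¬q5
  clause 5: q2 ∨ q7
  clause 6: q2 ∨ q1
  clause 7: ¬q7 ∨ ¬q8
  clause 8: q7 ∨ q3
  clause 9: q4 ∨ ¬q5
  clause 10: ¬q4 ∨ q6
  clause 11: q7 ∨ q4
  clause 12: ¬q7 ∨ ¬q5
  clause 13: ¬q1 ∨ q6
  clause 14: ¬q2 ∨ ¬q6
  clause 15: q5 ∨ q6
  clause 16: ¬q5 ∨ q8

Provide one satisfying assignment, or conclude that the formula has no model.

Suppose q2 = False.
Unit clause (¬q8) forces q8 = False.
Unit clause (¬q1) forces q1 = False.
But (q1) is also a unit clause — contradiction.
So q2 must be the other value — set q2 = True.
Unit clause (q4) forces q4 = True.
Unit clause (q6) forces q6 = True.
But (¬q6) is also a unit clause — contradiction.
Neither q2 = True nor q2 = False works.

UNSATISFIABLE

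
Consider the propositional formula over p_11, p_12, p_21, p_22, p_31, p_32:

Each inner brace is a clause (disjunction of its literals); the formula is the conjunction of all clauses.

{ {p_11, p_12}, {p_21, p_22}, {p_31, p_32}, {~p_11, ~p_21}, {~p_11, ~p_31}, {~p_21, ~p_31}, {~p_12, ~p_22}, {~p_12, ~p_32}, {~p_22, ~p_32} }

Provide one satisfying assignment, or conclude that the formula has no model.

Case p_11 = 1:
(~p_21) alone gives p_21 = 0.
(p_22) alone gives p_22 = 1.
(~p_31) alone gives p_31 = 0.
(p_32) alone gives p_32 = 1.
But (~p_32) is also a unit clause — contradiction.
Undo p_11 and try p_11 = 0.
(p_12) alone gives p_12 = 1.
(~p_22) alone gives p_22 = 0.
(p_21) alone gives p_21 = 1.
(~p_31) alone gives p_31 = 0.
(p_32) alone gives p_32 = 1.
But (~p_32) is also a unit clause — contradiction.
Both values of p_11 lead to a conflict.

UNSATISFIABLE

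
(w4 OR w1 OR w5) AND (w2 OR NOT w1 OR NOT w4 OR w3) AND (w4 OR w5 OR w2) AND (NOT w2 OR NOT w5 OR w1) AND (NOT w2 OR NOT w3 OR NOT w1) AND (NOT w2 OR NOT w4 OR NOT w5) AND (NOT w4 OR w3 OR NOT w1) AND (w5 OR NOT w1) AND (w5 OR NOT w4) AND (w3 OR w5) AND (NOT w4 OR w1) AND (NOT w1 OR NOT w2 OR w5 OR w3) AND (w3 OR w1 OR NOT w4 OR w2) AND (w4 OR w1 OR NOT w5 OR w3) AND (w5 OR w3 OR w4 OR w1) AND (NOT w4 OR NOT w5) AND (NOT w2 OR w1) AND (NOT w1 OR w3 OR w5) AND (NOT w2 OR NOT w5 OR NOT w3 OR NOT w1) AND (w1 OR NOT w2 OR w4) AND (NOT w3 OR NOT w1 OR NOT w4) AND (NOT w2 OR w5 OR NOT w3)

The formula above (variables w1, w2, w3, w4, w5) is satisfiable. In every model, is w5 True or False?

Suppose w5 = false.
From the singleton clause (NOT w1), w1 = false.
From the singleton clause (w4), w4 = true.
That conflicts with the unit clause (NOT w4).
So every satisfying assignment has w5 = True.

True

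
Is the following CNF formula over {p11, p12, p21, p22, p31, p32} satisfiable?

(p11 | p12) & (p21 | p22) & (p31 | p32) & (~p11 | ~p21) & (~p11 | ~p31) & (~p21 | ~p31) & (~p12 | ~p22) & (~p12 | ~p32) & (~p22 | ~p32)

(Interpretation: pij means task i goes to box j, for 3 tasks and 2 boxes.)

No

Try p11 = 1.
From the singleton clause (~p21), p21 = 0.
From the singleton clause (p22), p22 = 1.
From the singleton clause (~p31), p31 = 0.
From the singleton clause (p32), p32 = 1.
Now (~p32) is unsatisfied and unit — conflict.
Undo p11 and try p11 = 0.
From the singleton clause (p12), p12 = 1.
From the singleton clause (~p22), p22 = 0.
From the singleton clause (p21), p21 = 1.
From the singleton clause (~p31), p31 = 0.
From the singleton clause (p32), p32 = 1.
Now (~p32) is unsatisfied and unit — conflict.
Both values of p11 lead to a conflict.
No assignment satisfies every clause.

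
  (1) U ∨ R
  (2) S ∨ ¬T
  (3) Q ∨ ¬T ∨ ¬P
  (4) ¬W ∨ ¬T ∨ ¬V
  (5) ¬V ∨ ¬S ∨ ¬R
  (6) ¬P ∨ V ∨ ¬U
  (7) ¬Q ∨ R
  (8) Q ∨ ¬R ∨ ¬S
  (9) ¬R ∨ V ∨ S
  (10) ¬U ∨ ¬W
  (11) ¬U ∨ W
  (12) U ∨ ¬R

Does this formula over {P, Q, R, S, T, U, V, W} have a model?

Suppose U = True.
The clause (¬W) is unit, so W = False.
But (W) is also a unit clause — contradiction.
So U must be the other value — set U = False.
The clause (R) is unit, so R = True.
But (¬R) is also a unit clause — contradiction.
Either choice for U ends in contradiction.
No assignment satisfies every clause.

No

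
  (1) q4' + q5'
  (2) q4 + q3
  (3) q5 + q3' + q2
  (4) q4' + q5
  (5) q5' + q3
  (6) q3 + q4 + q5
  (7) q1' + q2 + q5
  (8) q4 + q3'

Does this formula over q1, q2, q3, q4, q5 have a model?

Branch on q4: set q4 = 0.
(q3) alone gives q3 = 1.
But (q3') is also a unit clause — contradiction.
Undo q4 and try q4 = 1.
(q5') alone gives q5 = 0.
But (q5) is also a unit clause — contradiction.
Either choice for q4 ends in contradiction.
No assignment satisfies every clause.

Unsatisfiable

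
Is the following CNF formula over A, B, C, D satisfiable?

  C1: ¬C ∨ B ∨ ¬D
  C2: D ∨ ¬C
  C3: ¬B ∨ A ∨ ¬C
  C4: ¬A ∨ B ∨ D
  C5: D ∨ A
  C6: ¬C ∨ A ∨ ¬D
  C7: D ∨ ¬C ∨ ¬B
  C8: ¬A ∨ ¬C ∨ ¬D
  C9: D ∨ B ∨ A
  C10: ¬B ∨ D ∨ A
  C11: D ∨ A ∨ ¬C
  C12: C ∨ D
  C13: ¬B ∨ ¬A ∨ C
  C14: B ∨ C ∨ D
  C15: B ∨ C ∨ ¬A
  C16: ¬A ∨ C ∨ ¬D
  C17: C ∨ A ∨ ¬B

Try D = True.
Try C = False.
(¬A) alone gives A = False.
(¬B) alone gives B = False.
Every clause now holds.
A satisfying assignment: A: False, B: False, C: False, D: True.

Satisfiable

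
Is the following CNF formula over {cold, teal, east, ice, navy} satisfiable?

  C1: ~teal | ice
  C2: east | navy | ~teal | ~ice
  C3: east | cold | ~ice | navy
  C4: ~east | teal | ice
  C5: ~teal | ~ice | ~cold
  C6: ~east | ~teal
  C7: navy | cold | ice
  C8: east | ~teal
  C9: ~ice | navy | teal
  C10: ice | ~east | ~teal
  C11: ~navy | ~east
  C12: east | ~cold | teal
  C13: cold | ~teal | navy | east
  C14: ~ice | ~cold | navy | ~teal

Yes, satisfiable

Try teal = 0.
Try east = 0.
From the singleton clause (~cold), cold = 0.
Try ice = 1.
From the singleton clause (navy), navy = 1.
Every clause now holds.
A satisfying assignment: cold: 0; teal: 0; east: 0; ice: 1; navy: 1.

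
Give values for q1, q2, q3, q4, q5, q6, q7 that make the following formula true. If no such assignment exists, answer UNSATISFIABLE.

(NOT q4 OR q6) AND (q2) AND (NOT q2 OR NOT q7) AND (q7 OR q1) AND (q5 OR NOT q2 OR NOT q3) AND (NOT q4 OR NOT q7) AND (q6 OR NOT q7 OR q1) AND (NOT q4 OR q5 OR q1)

From the singleton clause (q2), q2 = true.
From the singleton clause (NOT q7), q7 = false.
From the singleton clause (q1), q1 = true.
Try q4 = true.
From the singleton clause (q6), q6 = true.
Try q5 = true.
No clause remains; q3 is free.

q1=true, q2=true, q3=true, q4=true, q5=true, q6=true, q7=false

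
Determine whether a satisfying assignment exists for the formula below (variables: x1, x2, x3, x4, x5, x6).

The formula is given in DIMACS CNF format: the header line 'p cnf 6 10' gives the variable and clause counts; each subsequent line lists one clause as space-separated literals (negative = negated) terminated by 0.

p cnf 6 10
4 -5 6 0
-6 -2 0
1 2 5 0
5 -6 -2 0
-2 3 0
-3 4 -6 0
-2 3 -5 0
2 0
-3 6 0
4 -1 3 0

No

From the singleton clause (x2), x2 = True.
From the singleton clause (¬x6), x6 = False.
From the singleton clause (x3), x3 = True.
But (¬x3) is also a unit clause — contradiction.
No assignment satisfies every clause.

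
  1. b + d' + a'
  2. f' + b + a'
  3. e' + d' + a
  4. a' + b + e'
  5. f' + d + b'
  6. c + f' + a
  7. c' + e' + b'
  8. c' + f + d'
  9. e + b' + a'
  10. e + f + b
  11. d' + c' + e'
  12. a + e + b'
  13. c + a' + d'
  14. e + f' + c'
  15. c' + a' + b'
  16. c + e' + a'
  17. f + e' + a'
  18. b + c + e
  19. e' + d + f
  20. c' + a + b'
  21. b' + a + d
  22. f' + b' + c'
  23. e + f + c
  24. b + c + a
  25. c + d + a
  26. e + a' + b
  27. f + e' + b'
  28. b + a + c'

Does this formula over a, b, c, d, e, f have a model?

Try b = 1.
Try f = 0.
(e') alone gives e = 0.
(a') alone gives a = 0.
But (a) is also a unit clause — contradiction.
Backtrack on f: now try f = 1.
(d) alone gives d = 1.
(c') alone gives c = 0.
(a) alone gives a = 1.
But (a') is also a unit clause — contradiction.
Neither f = 1 nor f = 0 works.
Backtrack on b: now try b = 0.
Try d = 0.
Try f = 0.
(e) alone gives e = 1.
But (e') is also a unit clause — contradiction.
Backtrack on f: now try f = 1.
(a') alone gives a = 0.
(c) alone gives c = 1.
But (c') is also a unit clause — contradiction.
Neither f = 1 nor f = 0 works.
Backtrack on d: now try d = 1.
(a') alone gives a = 0.
(e') alone gives e = 0.
(f) alone gives f = 1.
(c) alone gives c = 1.
But (c') is also a unit clause — contradiction.
Neither d = 1 nor d = 0 works.
Neither b = 1 nor b = 0 works.
No assignment satisfies every clause.

Unsatisfiable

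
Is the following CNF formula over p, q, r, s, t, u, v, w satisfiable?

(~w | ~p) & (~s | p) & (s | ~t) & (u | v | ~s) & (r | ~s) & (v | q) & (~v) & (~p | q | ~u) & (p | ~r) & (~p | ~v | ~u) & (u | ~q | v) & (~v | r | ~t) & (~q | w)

Unit clause (~v) forces v = 0.
Unit clause (q) forces q = 1.
Unit clause (u) forces u = 1.
Unit clause (w) forces w = 1.
Unit clause (~p) forces p = 0.
Unit clause (~s) forces s = 0.
Unit clause (~t) forces t = 0.
Unit clause (~r) forces r = 0.
This assignment satisfies each clause.
A satisfying assignment: p ↦ 0; q ↦ 1; r ↦ 0; s ↦ 0; t ↦ 0; u ↦ 1; v ↦ 0; w ↦ 1.

Satisfiable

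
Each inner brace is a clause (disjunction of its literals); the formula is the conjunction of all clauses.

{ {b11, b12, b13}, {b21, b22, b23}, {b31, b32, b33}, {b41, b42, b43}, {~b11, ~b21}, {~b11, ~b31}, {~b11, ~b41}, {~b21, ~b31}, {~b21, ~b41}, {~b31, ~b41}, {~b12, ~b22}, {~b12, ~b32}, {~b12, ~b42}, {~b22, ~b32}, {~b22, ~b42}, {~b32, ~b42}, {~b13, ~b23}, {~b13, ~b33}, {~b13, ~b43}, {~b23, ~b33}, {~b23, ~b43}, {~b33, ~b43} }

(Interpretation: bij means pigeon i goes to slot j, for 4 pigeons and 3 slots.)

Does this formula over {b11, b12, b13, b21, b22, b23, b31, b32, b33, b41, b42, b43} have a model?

Suppose b11 = 0.
Suppose b12 = 1.
The clause (~b22) is unit, so b22 = 0.
The clause (~b32) is unit, so b32 = 0.
The clause (~b42) is unit, so b42 = 0.
Suppose b21 = 1.
The clause (~b31) is unit, so b31 = 0.
The clause (b33) is unit, so b33 = 1.
The clause (~b41) is unit, so b41 = 0.
The clause (b43) is unit, so b43 = 1.
Now (~b43) is unsatisfied and unit — conflict.
Undo b21 and try b21 = 0.
The clause (b23) is unit, so b23 = 1.
The clause (~b13) is unit, so b13 = 0.
The clause (~b33) is unit, so b33 = 0.
The clause (b31) is unit, so b31 = 1.
The clause (~b41) is unit, so b41 = 0.
The clause (b43) is unit, so b43 = 1.
Now (~b43) is unsatisfied and unit — conflict.
Neither b21 = 1 nor b21 = 0 works.
Undo b12 and try b12 = 0.
The clause (b13) is unit, so b13 = 1.
The clause (~b23) is unit, so b23 = 0.
The clause (~b33) is unit, so b33 = 0.
The clause (~b43) is unit, so b43 = 0.
Suppose b21 = 1.
The clause (~b31) is unit, so b31 = 0.
The clause (b32) is unit, so b32 = 1.
The clause (~b41) is unit, so b41 = 0.
The clause (b42) is unit, so b42 = 1.
Now (~b42) is unsatisfied and unit — conflict.
Undo b21 and try b21 = 0.
The clause (b22) is unit, so b22 = 1.
The clause (~b32) is unit, so b32 = 0.
The clause (b31) is unit, so b31 = 1.
The clause (~b41) is unit, so b41 = 0.
The clause (b42) is unit, so b42 = 1.
Now (~b42) is unsatisfied and unit — conflict.
Neither b21 = 1 nor b21 = 0 works.
Neither b12 = 1 nor b12 = 0 works.
Undo b11 and try b11 = 1.
The clause (~b21) is unit, so b21 = 0.
The clause (~b31) is unit, so b31 = 0.
The clause (~b41) is unit, so b41 = 0.
Suppose b22 = 1.
The clause (~b12) is unit, so b12 = 0.
The clause (~b32) is unit, so b32 = 0.
The clause (b33) is unit, so b33 = 1.
The clause (~b42) is unit, so b42 = 0.
The clause (b43) is unit, so b43 = 1.
Now (~b43) is unsatisfied and unit — conflict.
Undo b22 and try b22 = 0.
The clause (b23) is unit, so b23 = 1.
The clause (~b13) is unit, so b13 = 0.
The clause (~b33) is unit, so b33 = 0.
The clause (b32) is unit, so b32 = 1.
The clause (~b12) is unit, so b12 = 0.
The clause (~b42) is unit, so b42 = 0.
The clause (b43) is unit, so b43 = 1.
Now (~b43) is unsatisfied and unit — conflict.
Neither b22 = 1 nor b22 = 0 works.
Neither b11 = 1 nor b11 = 0 works.
No assignment satisfies every clause.

Unsatisfiable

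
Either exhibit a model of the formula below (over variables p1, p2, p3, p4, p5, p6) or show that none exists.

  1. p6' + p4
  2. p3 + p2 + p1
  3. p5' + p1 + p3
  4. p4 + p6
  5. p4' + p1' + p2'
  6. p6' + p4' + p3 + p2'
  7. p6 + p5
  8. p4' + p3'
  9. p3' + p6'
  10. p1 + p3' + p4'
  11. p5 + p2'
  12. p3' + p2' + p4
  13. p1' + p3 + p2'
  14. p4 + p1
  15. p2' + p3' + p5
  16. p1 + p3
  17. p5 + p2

p1=1,  p2=0,  p3=0,  p4=1,  p5=1,  p6=0

Branch on p6: set p6 = 0.
(p4) alone gives p4 = 1.
(p5) alone gives p5 = 1.
(p3') alone gives p3 = 0.
(p1) alone gives p1 = 1.
(p2') alone gives p2 = 0.
Every clause now holds.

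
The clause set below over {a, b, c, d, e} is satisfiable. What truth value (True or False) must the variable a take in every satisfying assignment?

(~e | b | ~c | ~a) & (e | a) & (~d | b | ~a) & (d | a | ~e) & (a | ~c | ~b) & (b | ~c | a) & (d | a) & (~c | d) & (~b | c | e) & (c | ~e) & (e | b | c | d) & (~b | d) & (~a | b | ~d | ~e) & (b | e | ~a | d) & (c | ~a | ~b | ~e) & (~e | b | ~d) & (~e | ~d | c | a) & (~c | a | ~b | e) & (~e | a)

Suppose a = 0.
From the singleton clause (e), e = 1.
Now (~e) is unsatisfied and unit — conflict.
So every satisfying assignment has a = True.

True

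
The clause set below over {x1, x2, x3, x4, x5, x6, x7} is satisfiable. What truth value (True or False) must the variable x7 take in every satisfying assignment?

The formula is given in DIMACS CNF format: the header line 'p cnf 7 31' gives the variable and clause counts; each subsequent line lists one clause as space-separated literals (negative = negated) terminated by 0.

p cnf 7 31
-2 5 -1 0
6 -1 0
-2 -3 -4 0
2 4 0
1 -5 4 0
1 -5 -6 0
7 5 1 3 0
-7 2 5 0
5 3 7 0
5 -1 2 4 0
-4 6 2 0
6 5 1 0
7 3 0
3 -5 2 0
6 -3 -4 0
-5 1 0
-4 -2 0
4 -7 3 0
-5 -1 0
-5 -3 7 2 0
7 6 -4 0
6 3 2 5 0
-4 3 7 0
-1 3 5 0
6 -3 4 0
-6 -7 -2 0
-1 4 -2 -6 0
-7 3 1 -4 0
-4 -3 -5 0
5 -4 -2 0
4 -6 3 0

Suppose x7 = True.
Try x6 = True.
From the singleton clause (¬x2), x2 = False.
From the singleton clause (x4), x4 = True.
From the singleton clause (x5), x5 = True.
From the singleton clause (x1), x1 = True.
Now (¬x1) is unsatisfied and unit — conflict.
Undo x6 and try x6 = False.
From the singleton clause (¬x1), x1 = False.
From the singleton clause (x5), x5 = True.
Now (¬x5) is unsatisfied and unit — conflict.
Neither x6 = True nor x6 = False works.
So every satisfying assignment has x7 = False.

False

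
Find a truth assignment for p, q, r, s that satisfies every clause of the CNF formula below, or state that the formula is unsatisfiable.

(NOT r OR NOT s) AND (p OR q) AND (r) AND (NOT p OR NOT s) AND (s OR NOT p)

(r) alone gives r = true.
(NOT s) alone gives s = false.
(NOT p) alone gives p = false.
(q) alone gives q = true.
Every clause now holds.

p: false,  q: true,  r: true,  s: false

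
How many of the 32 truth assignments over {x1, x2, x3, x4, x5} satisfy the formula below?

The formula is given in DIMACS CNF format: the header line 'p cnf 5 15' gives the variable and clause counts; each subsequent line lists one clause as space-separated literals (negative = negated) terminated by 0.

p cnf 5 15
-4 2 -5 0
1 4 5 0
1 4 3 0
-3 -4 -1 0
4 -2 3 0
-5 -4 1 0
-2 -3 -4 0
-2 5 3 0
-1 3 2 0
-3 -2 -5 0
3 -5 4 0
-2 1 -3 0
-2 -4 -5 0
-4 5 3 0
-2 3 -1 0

There are 2^5 = 32 truth assignments over (x1, x2, x3, x4, x5).
Split on x5. With x5 = True, the clauses containing x5 are satisfied and ¬x5 drops from the rest; 2 of the 2^4 = 16 assignments to the other variables satisfy what remains.
With x5 = False, by the same count on the reduced clause set, 3 assignments work.
Total: 2 + 3 = 5.

5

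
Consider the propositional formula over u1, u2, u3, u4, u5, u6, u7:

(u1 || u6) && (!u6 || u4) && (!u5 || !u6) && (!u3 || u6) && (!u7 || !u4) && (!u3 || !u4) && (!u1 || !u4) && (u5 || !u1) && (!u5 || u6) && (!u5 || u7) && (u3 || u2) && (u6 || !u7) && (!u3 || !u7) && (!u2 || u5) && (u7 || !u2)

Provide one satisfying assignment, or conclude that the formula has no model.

Try u1 = true.
Unit clause (!u4) forces u4 = false.
Unit clause (!u6) forces u6 = false.
Unit clause (!u3) forces u3 = false.
Unit clause (u5) forces u5 = true.
Now (!u5) is unsatisfied and unit — conflict.
That branch fails; take u1 = false instead.
Unit clause (u6) forces u6 = true.
Unit clause (u4) forces u4 = true.
Unit clause (!u5) forces u5 = false.
Unit clause (!u7) forces u7 = false.
Unit clause (!u3) forces u3 = false.
Unit clause (u2) forces u2 = true.
Now (!u2) is unsatisfied and unit — conflict.
Both values of u1 lead to a conflict.

UNSATISFIABLE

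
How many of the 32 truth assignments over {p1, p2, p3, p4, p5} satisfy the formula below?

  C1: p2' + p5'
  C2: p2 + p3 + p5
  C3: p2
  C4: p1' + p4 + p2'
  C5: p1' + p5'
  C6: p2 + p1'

6

There are 2^5 = 32 truth assignments over (p1, p2, p3, p4, p5).
Split on p4. With p4 = 1, the clauses containing p4 are satisfied and p4' drops from the rest; 4 of the 2^4 = 16 assignments to the other variables satisfy what remains.
With p4 = 0, by the same count on the reduced clause set, 2 assignments work.
(One model: p1=F, p2=T, p3=F, p4=F, p5=F.)
Total: 4 + 2 = 6.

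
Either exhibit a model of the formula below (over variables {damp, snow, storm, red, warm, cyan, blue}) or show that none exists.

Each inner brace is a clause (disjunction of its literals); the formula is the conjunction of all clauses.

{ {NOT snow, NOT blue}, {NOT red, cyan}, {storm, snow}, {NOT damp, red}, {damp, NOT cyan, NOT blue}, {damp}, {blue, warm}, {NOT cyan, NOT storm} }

damp=true; snow=true; storm=false; red=true; warm=true; cyan=true; blue=false

(damp) alone gives damp = true.
(red) alone gives red = true.
(cyan) alone gives cyan = true.
(NOT storm) alone gives storm = false.
(snow) alone gives snow = true.
(NOT blue) alone gives blue = false.
(warm) alone gives warm = true.
All clauses are satisfied.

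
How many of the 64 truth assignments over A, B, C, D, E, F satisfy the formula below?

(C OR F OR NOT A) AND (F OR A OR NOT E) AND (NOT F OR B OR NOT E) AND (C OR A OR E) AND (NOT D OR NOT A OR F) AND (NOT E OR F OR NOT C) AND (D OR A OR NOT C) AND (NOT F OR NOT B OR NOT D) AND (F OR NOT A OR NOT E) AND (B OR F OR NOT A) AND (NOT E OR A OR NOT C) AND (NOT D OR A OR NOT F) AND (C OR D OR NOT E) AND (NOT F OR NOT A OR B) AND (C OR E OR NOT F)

5

There are 2^6 = 64 truth assignments over (A, B, C, D, E, F).
Split on E. With E = true, the clauses containing E are satisfied and NOT E drops from the rest; 1 of the 2^5 = 32 assignments to the other variables satisfy what remains.
With E = false, by the same count on the reduced clause set, 4 assignments work.
(One model: A=F, B=F, C=T, D=T, E=F, F=F.)
Total: 1 + 4 = 5.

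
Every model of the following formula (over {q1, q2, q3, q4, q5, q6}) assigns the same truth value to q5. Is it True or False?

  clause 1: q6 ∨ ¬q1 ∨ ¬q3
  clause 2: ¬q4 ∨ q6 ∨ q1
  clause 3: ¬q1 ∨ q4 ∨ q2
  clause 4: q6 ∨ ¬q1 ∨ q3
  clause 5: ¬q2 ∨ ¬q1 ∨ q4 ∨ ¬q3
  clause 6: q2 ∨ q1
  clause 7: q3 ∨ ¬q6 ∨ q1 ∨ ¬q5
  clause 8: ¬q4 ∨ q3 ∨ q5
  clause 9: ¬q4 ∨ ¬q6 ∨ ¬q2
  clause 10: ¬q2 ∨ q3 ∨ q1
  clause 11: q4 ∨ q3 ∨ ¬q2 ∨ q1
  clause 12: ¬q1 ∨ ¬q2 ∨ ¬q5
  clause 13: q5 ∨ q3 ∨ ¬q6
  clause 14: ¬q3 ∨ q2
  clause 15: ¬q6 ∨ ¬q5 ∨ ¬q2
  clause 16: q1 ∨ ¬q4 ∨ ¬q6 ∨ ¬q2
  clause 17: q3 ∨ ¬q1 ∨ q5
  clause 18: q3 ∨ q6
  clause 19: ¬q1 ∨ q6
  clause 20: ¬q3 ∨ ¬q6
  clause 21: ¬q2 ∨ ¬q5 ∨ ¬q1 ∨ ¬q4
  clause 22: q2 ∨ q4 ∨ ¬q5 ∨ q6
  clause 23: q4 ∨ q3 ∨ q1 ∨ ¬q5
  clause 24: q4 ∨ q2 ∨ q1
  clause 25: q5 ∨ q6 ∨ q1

Suppose q5 = False.
Branch on q2: set q2 = True.
Branch on q4: set q4 = False.
Branch on q1: set q1 = False.
Unit clause (q3) forces q3 = True.
Unit clause (¬q6) forces q6 = False.
That conflicts with the unit clause (q6).
That branch fails; take q1 = True instead.
Unit clause (¬q3) forces q3 = False.
That conflicts with the unit clause (q3).
Both values of q1 lead to a conflict.
That branch fails; take q4 = True instead.
Unit clause (q3) forces q3 = True.
Unit clause (¬q6) forces q6 = False.
Unit clause (¬q1) forces q1 = False.
That conflicts with the unit clause (q1).
Both values of q4 lead to a conflict.
That branch fails; take q2 = False instead.
Unit clause (q1) forces q1 = True.
Unit clause (q4) forces q4 = True.
Unit clause (q3) forces q3 = True.
That conflicts with the unit clause (¬q3).
Both values of q2 lead to a conflict.
So every satisfying assignment has q5 = True.

True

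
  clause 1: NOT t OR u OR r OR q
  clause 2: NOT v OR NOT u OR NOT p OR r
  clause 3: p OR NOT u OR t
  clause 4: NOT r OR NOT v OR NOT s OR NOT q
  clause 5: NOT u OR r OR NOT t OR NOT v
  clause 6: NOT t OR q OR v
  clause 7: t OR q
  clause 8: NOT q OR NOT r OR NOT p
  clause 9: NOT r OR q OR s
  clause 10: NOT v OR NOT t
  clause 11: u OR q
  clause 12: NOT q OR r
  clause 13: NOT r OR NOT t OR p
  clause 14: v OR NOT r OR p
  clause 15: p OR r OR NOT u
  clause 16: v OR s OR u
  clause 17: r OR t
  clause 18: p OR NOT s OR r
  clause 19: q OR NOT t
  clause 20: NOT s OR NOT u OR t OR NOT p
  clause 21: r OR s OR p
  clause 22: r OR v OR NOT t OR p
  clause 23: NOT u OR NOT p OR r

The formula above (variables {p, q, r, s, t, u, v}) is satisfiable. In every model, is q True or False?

Suppose q = false.
The clause (t) is unit, so t = true.
But (NOT t) is also a unit clause — contradiction.
So every satisfying assignment has q = True.

True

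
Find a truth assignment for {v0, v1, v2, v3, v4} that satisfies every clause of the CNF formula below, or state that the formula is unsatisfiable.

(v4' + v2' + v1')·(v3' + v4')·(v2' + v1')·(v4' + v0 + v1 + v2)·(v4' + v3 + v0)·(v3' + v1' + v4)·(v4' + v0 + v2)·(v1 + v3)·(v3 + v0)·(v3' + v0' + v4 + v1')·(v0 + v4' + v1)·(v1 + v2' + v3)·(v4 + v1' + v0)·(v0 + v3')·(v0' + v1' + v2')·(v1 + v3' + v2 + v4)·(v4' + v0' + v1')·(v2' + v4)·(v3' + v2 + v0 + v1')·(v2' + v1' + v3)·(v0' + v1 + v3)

Try v3 = 0.
Unit clause (v1) forces v1 = 1.
Unit clause (v2') forces v2 = 0.
Unit clause (v0) forces v0 = 1.
Unit clause (v4') forces v4 = 0.
This assignment satisfies each clause.

v0=1, v1=1, v2=0, v3=0, v4=0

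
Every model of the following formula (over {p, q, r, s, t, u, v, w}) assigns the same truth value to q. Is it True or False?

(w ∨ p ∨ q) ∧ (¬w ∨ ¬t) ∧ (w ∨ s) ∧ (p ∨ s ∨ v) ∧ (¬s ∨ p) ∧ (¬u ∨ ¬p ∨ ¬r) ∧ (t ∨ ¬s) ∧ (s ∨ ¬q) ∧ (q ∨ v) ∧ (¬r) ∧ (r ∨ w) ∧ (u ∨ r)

Suppose q = True.
(s) alone gives s = True.
(p) alone gives p = True.
(t) alone gives t = True.
(¬w) alone gives w = False.
(¬r) alone gives r = False.
Now (r) is unsatisfied and unit — conflict.
So every satisfying assignment has q = False.

False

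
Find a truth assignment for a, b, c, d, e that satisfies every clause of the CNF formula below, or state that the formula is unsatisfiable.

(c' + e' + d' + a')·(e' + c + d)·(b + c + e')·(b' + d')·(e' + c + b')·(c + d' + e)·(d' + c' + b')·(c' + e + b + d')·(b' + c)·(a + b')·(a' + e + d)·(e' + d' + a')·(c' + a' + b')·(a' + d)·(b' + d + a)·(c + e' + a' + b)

a=0,  b=0,  c=1,  d=0,  e=0

Try b = 0.
Try c = 1.
Try e = 0.
The clause (d') is unit, so d = 0.
The clause (a') is unit, so a = 0.
Every clause now holds.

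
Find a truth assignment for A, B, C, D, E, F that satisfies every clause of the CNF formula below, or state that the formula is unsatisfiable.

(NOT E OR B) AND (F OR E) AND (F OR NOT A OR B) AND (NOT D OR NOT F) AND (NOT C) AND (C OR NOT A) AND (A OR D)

(NOT C) alone gives C = false.
(NOT A) alone gives A = false.
(D) alone gives D = true.
(NOT F) alone gives F = false.
(E) alone gives E = true.
(B) alone gives B = true.
All clauses are satisfied.

A: false, B: true, C: false, D: true, E: true, F: false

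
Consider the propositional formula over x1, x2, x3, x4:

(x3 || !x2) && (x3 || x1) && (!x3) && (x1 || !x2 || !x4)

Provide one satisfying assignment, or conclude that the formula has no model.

x1: true; x2: false; x3: false; x4: true

(!x3) alone gives x3 = false.
(!x2) alone gives x2 = false.
(x1) alone gives x1 = true.
Every clause is now satisfied; x4 is unconstrained.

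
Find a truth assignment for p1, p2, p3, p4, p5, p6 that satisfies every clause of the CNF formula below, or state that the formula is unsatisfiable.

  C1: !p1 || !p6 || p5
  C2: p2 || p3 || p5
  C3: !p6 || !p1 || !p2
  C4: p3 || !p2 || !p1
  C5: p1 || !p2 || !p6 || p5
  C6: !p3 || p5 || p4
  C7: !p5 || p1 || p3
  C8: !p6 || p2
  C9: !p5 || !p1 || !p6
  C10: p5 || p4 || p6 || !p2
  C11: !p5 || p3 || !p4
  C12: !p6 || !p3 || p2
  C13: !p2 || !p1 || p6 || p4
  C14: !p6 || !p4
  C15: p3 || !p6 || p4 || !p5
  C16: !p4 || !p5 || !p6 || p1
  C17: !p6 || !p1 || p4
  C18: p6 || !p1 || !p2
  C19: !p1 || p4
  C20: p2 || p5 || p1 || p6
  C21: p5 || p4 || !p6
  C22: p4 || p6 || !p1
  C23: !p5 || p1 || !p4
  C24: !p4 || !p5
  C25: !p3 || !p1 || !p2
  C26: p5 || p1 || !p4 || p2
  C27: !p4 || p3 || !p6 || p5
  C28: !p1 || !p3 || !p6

p1 ↦ true, p2 ↦ false, p3 ↦ true, p4 ↦ true, p5 ↦ false, p6 ↦ false

Branch on p6: set p6 = false.
Branch on p1: set p1 = true.
From the singleton clause (!p2), p2 = false.
From the singleton clause (p4), p4 = true.
From the singleton clause (!p5), p5 = false.
From the singleton clause (p3), p3 = true.
All clauses are satisfied.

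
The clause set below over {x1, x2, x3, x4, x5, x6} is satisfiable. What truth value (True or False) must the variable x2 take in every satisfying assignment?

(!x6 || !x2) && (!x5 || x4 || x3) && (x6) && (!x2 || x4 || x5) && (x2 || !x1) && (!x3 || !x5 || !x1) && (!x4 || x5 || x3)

False

Suppose x2 = true.
Unit clause (!x6) forces x6 = false.
Now (x6) is unsatisfied and unit — conflict.
So every satisfying assignment has x2 = False.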